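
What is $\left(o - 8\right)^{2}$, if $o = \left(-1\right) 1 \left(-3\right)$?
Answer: $25$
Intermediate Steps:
$o = 3$ ($o = \left(-1\right) \left(-3\right) = 3$)
$\left(o - 8\right)^{2} = \left(3 - 8\right)^{2} = \left(-5\right)^{2} = 25$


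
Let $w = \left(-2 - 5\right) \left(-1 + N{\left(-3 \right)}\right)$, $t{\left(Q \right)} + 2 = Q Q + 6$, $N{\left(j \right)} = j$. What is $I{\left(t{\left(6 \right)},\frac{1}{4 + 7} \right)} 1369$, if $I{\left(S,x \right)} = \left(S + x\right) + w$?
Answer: $\frac{1025381}{11} \approx 93217.0$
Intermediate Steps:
$t{\left(Q \right)} = 4 + Q^{2}$ ($t{\left(Q \right)} = -2 + \left(Q Q + 6\right) = -2 + \left(Q^{2} + 6\right) = -2 + \left(6 + Q^{2}\right) = 4 + Q^{2}$)
$w = 28$ ($w = \left(-2 - 5\right) \left(-1 - 3\right) = \left(-7\right) \left(-4\right) = 28$)
$I{\left(S,x \right)} = 28 + S + x$ ($I{\left(S,x \right)} = \left(S + x\right) + 28 = 28 + S + x$)
$I{\left(t{\left(6 \right)},\frac{1}{4 + 7} \right)} 1369 = \left(28 + \left(4 + 6^{2}\right) + \frac{1}{4 + 7}\right) 1369 = \left(28 + \left(4 + 36\right) + \frac{1}{11}\right) 1369 = \left(28 + 40 + \frac{1}{11}\right) 1369 = \frac{749}{11} \cdot 1369 = \frac{1025381}{11}$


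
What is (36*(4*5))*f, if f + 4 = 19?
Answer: 10800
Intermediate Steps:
f = 15 (f = -4 + 19 = 15)
(36*(4*5))*f = (36*(4*5))*15 = (36*20)*15 = 720*15 = 10800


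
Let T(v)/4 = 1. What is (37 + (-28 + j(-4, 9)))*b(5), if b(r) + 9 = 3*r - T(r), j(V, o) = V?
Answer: 10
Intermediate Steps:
T(v) = 4 (T(v) = 4*1 = 4)
b(r) = -13 + 3*r (b(r) = -9 + (3*r - 1*4) = -9 + (3*r - 4) = -9 + (-4 + 3*r) = -13 + 3*r)
(37 + (-28 + j(-4, 9)))*b(5) = (37 + (-28 - 4))*(-13 + 3*5) = (37 - 32)*(-13 + 15) = 5*2 = 10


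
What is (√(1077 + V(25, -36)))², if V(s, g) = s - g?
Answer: 1138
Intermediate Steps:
(√(1077 + V(25, -36)))² = (√(1077 + (25 - 1*(-36))))² = (√(1077 + (25 + 36)))² = (√(1077 + 61))² = (√1138)² = 1138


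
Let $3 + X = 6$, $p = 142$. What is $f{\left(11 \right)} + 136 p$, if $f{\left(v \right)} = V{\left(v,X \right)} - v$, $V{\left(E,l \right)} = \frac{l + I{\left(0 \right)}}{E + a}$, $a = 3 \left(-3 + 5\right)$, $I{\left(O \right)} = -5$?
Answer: $\frac{328115}{17} \approx 19301.0$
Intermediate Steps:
$X = 3$ ($X = -3 + 6 = 3$)
$a = 6$ ($a = 3 \cdot 2 = 6$)
$V{\left(E,l \right)} = \frac{-5 + l}{6 + E}$ ($V{\left(E,l \right)} = \frac{l - 5}{E + 6} = \frac{-5 + l}{6 + E}$)
$f{\left(v \right)} = - v - \frac{2}{6 + v}$ ($f{\left(v \right)} = \frac{-5 + 3}{6 + v} - v = \frac{1}{6 + v} \left(-2\right) - v = - \frac{2}{6 + v} - v = - v - \frac{2}{6 + v}$)
$f{\left(11 \right)} + 136 p = \frac{-2 - 11 \left(6 + 11\right)}{6 + 11} + 136 \cdot 142 = \frac{-2 - 11 \cdot 17}{17} + 19312 = \frac{-2 - 187}{17} + 19312 = \frac{1}{17} \left(-189\right) + 19312 = - \frac{189}{17} + 19312 = \frac{328115}{17}$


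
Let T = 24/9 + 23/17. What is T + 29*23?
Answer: 34222/51 ≈ 671.02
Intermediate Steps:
T = 205/51 (T = 24*(⅑) + 23*(1/17) = 8/3 + 23/17 = 205/51 ≈ 4.0196)
T + 29*23 = 205/51 + 29*23 = 205/51 + 667 = 34222/51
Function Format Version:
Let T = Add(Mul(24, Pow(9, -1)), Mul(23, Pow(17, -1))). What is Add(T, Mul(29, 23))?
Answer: Rational(34222, 51) ≈ 671.02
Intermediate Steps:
T = Rational(205, 51) (T = Add(Mul(24, Rational(1, 9)), Mul(23, Rational(1, 17))) = Add(Rational(8, 3), Rational(23, 17)) = Rational(205, 51) ≈ 4.0196)
Add(T, Mul(29, 23)) = Add(Rational(205, 51), Mul(29, 23)) = Add(Rational(205, 51), 667) = Rational(34222, 51)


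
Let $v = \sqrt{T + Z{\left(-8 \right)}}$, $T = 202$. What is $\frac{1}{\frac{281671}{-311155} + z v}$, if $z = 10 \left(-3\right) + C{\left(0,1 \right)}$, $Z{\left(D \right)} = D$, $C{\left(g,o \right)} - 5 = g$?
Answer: $\frac{518599645}{69461742822361} - \frac{14322105625 \sqrt{194}}{69461742822361} \approx -0.0028644$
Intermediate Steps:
$C{\left(g,o \right)} = 5 + g$
$z = -25$ ($z = 10 \left(-3\right) + \left(5 + 0\right) = -30 + 5 = -25$)
$v = \sqrt{194}$ ($v = \sqrt{202 - 8} = \sqrt{194} \approx 13.928$)
$\frac{1}{\frac{281671}{-311155} + z v} = \frac{1}{\frac{281671}{-311155} - 25 \sqrt{194}} = \frac{1}{281671 \left(- \frac{1}{311155}\right) - 25 \sqrt{194}} = \frac{1}{- \frac{21667}{23935} - 25 \sqrt{194}}$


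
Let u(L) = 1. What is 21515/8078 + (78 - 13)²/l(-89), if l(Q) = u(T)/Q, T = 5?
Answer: -3037508435/8078 ≈ -3.7602e+5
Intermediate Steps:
l(Q) = 1/Q
21515/8078 + (78 - 13)²/l(-89) = 21515/8078 + (78 - 13)²/(1/(-89)) = 21515*(1/8078) + 65²/(-1/89) = 21515/8078 + 4225*(-89) = 21515/8078 - 376025 = -3037508435/8078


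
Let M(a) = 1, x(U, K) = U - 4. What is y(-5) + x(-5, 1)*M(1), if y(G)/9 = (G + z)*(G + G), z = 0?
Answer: 441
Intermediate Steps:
x(U, K) = -4 + U
y(G) = 18*G² (y(G) = 9*((G + 0)*(G + G)) = 9*(G*(2*G)) = 9*(2*G²) = 18*G²)
y(-5) + x(-5, 1)*M(1) = 18*(-5)² + (-4 - 5)*1 = 18*25 - 9*1 = 450 - 9 = 441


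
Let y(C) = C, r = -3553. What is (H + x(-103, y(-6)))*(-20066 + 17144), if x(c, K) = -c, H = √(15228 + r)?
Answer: -300966 - 14610*√467 ≈ -6.1669e+5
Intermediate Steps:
H = 5*√467 (H = √(15228 - 3553) = √11675 = 5*√467 ≈ 108.05)
(H + x(-103, y(-6)))*(-20066 + 17144) = (5*√467 - 1*(-103))*(-20066 + 17144) = (5*√467 + 103)*(-2922) = (103 + 5*√467)*(-2922) = -300966 - 14610*√467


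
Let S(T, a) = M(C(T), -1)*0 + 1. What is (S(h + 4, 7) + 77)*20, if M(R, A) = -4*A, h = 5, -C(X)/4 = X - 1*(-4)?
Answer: 1560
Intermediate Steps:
C(X) = -16 - 4*X (C(X) = -4*(X - 1*(-4)) = -4*(X + 4) = -4*(4 + X) = -16 - 4*X)
S(T, a) = 1 (S(T, a) = -4*(-1)*0 + 1 = 4*0 + 1 = 0 + 1 = 1)
(S(h + 4, 7) + 77)*20 = (1 + 77)*20 = 78*20 = 1560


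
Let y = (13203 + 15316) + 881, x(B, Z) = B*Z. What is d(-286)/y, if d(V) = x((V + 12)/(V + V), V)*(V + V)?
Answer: 19591/7350 ≈ 2.6654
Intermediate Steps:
d(V) = 2*V*(6 + V/2) (d(V) = (((V + 12)/(V + V))*V)*(V + V) = (((12 + V)/((2*V)))*V)*(2*V) = (((12 + V)*(1/(2*V)))*V)*(2*V) = (((12 + V)/(2*V))*V)*(2*V) = (6 + V/2)*(2*V) = 2*V*(6 + V/2))
y = 29400 (y = 28519 + 881 = 29400)
d(-286)/y = -286*(12 - 286)/29400 = -286*(-274)*(1/29400) = 78364*(1/29400) = 19591/7350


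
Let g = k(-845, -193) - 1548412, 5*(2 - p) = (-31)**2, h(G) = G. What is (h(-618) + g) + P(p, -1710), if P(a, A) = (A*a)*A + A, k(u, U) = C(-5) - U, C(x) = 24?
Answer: -557714343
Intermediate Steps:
k(u, U) = 24 - U
p = -951/5 (p = 2 - 1/5*(-31)**2 = 2 - 1/5*961 = 2 - 961/5 = -951/5 ≈ -190.20)
g = -1548195 (g = (24 - 1*(-193)) - 1548412 = (24 + 193) - 1548412 = 217 - 1548412 = -1548195)
P(a, A) = A + a*A**2 (P(a, A) = a*A**2 + A = A + a*A**2)
(h(-618) + g) + P(p, -1710) = (-618 - 1548195) - 1710*(1 - 1710*(-951/5)) = -1548813 - 1710*(1 + 325242) = -1548813 - 1710*325243 = -1548813 - 556165530 = -557714343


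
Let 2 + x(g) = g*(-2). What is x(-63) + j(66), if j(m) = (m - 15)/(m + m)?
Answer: 5473/44 ≈ 124.39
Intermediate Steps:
x(g) = -2 - 2*g (x(g) = -2 + g*(-2) = -2 - 2*g)
j(m) = (-15 + m)/(2*m) (j(m) = (-15 + m)/((2*m)) = (-15 + m)*(1/(2*m)) = (-15 + m)/(2*m))
x(-63) + j(66) = (-2 - 2*(-63)) + (½)*(-15 + 66)/66 = (-2 + 126) + (½)*(1/66)*51 = 124 + 17/44 = 5473/44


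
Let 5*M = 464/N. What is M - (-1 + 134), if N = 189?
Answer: -125221/945 ≈ -132.51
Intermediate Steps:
M = 464/945 (M = (464/189)/5 = (464*(1/189))/5 = (1/5)*(464/189) = 464/945 ≈ 0.49101)
M - (-1 + 134) = 464/945 - (-1 + 134) = 464/945 - 1*133 = 464/945 - 133 = -125221/945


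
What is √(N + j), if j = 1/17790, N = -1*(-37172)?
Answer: √11764346982990/17790 ≈ 192.80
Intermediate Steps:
N = 37172
j = 1/17790 ≈ 5.6211e-5
√(N + j) = √(37172 + 1/17790) = √(661289881/17790) = √11764346982990/17790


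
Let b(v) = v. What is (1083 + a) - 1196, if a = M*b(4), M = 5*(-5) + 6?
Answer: -189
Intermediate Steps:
M = -19 (M = -25 + 6 = -19)
a = -76 (a = -19*4 = -76)
(1083 + a) - 1196 = (1083 - 76) - 1196 = 1007 - 1196 = -189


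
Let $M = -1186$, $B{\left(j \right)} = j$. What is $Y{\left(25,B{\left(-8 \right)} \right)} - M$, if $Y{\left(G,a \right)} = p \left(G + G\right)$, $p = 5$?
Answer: $1436$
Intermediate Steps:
$Y{\left(G,a \right)} = 10 G$ ($Y{\left(G,a \right)} = 5 \left(G + G\right) = 5 \cdot 2 G = 10 G$)
$Y{\left(25,B{\left(-8 \right)} \right)} - M = 10 \cdot 25 - -1186 = 250 + 1186 = 1436$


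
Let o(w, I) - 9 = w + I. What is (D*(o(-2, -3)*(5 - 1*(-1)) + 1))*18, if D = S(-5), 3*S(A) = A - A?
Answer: 0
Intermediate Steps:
S(A) = 0 (S(A) = (A - A)/3 = (1/3)*0 = 0)
o(w, I) = 9 + I + w (o(w, I) = 9 + (w + I) = 9 + (I + w) = 9 + I + w)
D = 0
(D*(o(-2, -3)*(5 - 1*(-1)) + 1))*18 = (0*((9 - 3 - 2)*(5 - 1*(-1)) + 1))*18 = (0*(4*(5 + 1) + 1))*18 = (0*(4*6 + 1))*18 = (0*(24 + 1))*18 = (0*25)*18 = 0*18 = 0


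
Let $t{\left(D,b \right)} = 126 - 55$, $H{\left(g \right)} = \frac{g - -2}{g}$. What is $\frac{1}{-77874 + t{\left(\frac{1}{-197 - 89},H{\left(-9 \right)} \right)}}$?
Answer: $- \frac{1}{77803} \approx -1.2853 \cdot 10^{-5}$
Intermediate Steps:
$H{\left(g \right)} = \frac{2 + g}{g}$ ($H{\left(g \right)} = \frac{g + 2}{g} = \frac{2 + g}{g}$)
$t{\left(D,b \right)} = 71$
$\frac{1}{-77874 + t{\left(\frac{1}{-197 - 89},H{\left(-9 \right)} \right)}} = \frac{1}{-77874 + 71} = \frac{1}{-77803} = - \frac{1}{77803}$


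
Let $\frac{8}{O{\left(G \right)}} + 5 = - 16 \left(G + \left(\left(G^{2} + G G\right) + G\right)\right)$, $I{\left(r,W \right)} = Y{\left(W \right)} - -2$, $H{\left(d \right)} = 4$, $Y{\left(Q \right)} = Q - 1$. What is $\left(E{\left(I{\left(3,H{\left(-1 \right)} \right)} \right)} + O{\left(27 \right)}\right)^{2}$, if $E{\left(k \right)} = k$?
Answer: $\frac{14635434529}{585494809} \approx 24.997$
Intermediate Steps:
$Y{\left(Q \right)} = -1 + Q$
$I{\left(r,W \right)} = 1 + W$ ($I{\left(r,W \right)} = \left(-1 + W\right) - -2 = \left(-1 + W\right) + 2 = 1 + W$)
$O{\left(G \right)} = \frac{8}{-5 - 32 G - 32 G^{2}}$ ($O{\left(G \right)} = \frac{8}{-5 - 16 \left(G + \left(\left(G^{2} + G G\right) + G\right)\right)} = \frac{8}{-5 - 16 \left(G + \left(\left(G^{2} + G^{2}\right) + G\right)\right)} = \frac{8}{-5 - 16 \left(G + \left(2 G^{2} + G\right)\right)} = \frac{8}{-5 - 16 \left(G + \left(G + 2 G^{2}\right)\right)} = \frac{8}{-5 - 16 \left(2 G + 2 G^{2}\right)} = \frac{8}{-5 - \left(32 G + 32 G^{2}\right)} = \frac{8}{-5 - 32 G - 32 G^{2}}$)
$\left(E{\left(I{\left(3,H{\left(-1 \right)} \right)} \right)} + O{\left(27 \right)}\right)^{2} = \left(\left(1 + 4\right) - \frac{8}{5 + 32 \cdot 27 + 32 \cdot 27^{2}}\right)^{2} = \left(5 - \frac{8}{5 + 864 + 32 \cdot 729}\right)^{2} = \left(5 - \frac{8}{5 + 864 + 23328}\right)^{2} = \left(5 - \frac{8}{24197}\right)^{2} = \left(\frac{120977}{24197}\right)^{2} = \frac{14635434529}{585494809}$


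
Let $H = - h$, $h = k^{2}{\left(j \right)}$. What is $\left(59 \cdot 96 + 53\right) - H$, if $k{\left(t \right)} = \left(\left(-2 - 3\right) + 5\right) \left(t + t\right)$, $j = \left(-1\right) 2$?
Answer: $5717$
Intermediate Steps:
$j = -2$
$k{\left(t \right)} = 0$ ($k{\left(t \right)} = \left(\left(-2 - 3\right) + 5\right) 2 t = \left(-5 + 5\right) 2 t = 0 \cdot 2 t = 0$)
$h = 0$ ($h = 0^{2} = 0$)
$H = 0$ ($H = \left(-1\right) 0 = 0$)
$\left(59 \cdot 96 + 53\right) - H = \left(59 \cdot 96 + 53\right) - 0 = \left(5664 + 53\right) + 0 = 5717 + 0 = 5717$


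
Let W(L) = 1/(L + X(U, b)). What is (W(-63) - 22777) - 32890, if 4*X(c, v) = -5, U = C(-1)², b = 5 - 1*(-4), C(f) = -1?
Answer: -14306423/257 ≈ -55667.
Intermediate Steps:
b = 9 (b = 5 + 4 = 9)
U = 1 (U = (-1)² = 1)
X(c, v) = -5/4 (X(c, v) = (¼)*(-5) = -5/4)
W(L) = 1/(-5/4 + L) (W(L) = 1/(L - 5/4) = 1/(-5/4 + L))
(W(-63) - 22777) - 32890 = (4/(-5 + 4*(-63)) - 22777) - 32890 = (4/(-5 - 252) - 22777) - 32890 = (4/(-257) - 22777) - 32890 = (4*(-1/257) - 22777) - 32890 = (-4/257 - 22777) - 32890 = -5853693/257 - 32890 = -14306423/257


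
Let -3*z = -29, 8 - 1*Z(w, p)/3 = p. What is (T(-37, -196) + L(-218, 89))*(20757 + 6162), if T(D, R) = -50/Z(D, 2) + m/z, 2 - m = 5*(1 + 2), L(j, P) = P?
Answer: 66259623/29 ≈ 2.2848e+6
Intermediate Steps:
Z(w, p) = 24 - 3*p
m = -13 (m = 2 - 5*(1 + 2) = 2 - 5*3 = 2 - 1*15 = 2 - 15 = -13)
z = 29/3 (z = -⅓*(-29) = 29/3 ≈ 9.6667)
T(D, R) = -1076/261 (T(D, R) = -50/(24 - 3*2) - 13/29/3 = -50/(24 - 6) - 13*3/29 = -50/18 - 39/29 = -50*1/18 - 39/29 = -25/9 - 39/29 = -1076/261)
(T(-37, -196) + L(-218, 89))*(20757 + 6162) = (-1076/261 + 89)*(20757 + 6162) = (22153/261)*26919 = 66259623/29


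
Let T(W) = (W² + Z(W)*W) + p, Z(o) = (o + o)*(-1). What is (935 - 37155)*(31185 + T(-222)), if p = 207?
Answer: 648048240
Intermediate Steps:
Z(o) = -2*o (Z(o) = (2*o)*(-1) = -2*o)
T(W) = 207 - W² (T(W) = (W² + (-2*W)*W) + 207 = (W² - 2*W²) + 207 = -W² + 207 = 207 - W²)
(935 - 37155)*(31185 + T(-222)) = (935 - 37155)*(31185 + (207 - 1*(-222)²)) = -36220*(31185 + (207 - 1*49284)) = -36220*(31185 + (207 - 49284)) = -36220*(31185 - 49077) = -36220*(-17892) = 648048240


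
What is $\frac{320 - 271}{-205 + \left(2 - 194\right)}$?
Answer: $- \frac{49}{397} \approx -0.12343$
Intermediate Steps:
$\frac{320 - 271}{-205 + \left(2 - 194\right)} = \frac{49}{-205 - 192} = \frac{49}{-397} = 49 \left(- \frac{1}{397}\right) = - \frac{49}{397}$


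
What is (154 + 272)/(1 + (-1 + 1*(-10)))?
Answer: -213/5 ≈ -42.600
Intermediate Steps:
(154 + 272)/(1 + (-1 + 1*(-10))) = 426/(1 + (-1 - 10)) = 426/(1 - 11) = 426/(-10) = 426*(-⅒) = -213/5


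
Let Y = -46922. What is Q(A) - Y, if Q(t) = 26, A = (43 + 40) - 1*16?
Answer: 46948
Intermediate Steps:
A = 67 (A = 83 - 16 = 67)
Q(A) - Y = 26 - 1*(-46922) = 26 + 46922 = 46948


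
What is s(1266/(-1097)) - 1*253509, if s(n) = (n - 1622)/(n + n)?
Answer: -160026047/633 ≈ -2.5281e+5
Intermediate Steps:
s(n) = (-1622 + n)/(2*n) (s(n) = (-1622 + n)/((2*n)) = (-1622 + n)*(1/(2*n)) = (-1622 + n)/(2*n))
s(1266/(-1097)) - 1*253509 = (-1622 + 1266/(-1097))/(2*((1266/(-1097)))) - 1*253509 = (-1622 + 1266*(-1/1097))/(2*((1266*(-1/1097)))) - 253509 = (-1622 - 1266/1097)/(2*(-1266/1097)) - 253509 = (½)*(-1097/1266)*(-1780600/1097) - 253509 = 445150/633 - 253509 = -160026047/633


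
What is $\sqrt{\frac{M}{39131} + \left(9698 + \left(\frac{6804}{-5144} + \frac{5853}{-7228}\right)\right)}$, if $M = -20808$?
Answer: $\frac{\sqrt{80168358224428890100812647}}{90932696062} \approx 98.465$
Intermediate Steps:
$\sqrt{\frac{M}{39131} + \left(9698 + \left(\frac{6804}{-5144} + \frac{5853}{-7228}\right)\right)} = \sqrt{- \frac{20808}{39131} + \left(9698 + \left(\frac{6804}{-5144} + \frac{5853}{-7228}\right)\right)} = \sqrt{\left(-20808\right) \frac{1}{39131} + \left(9698 + \left(6804 \left(- \frac{1}{5144}\right) + 5853 \left(- \frac{1}{7228}\right)\right)\right)} = \sqrt{- \frac{20808}{39131} + \left(9698 - \frac{9910893}{4647604}\right)} = \sqrt{- \frac{20808}{39131} + \frac{45062552699}{4647604}} = \sqrt{\frac{1763246042320537}{181865392124}} = \frac{\sqrt{80168358224428890100812647}}{90932696062}$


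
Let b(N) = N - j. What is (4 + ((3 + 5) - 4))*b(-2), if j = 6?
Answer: -64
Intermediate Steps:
b(N) = -6 + N (b(N) = N - 1*6 = N - 6 = -6 + N)
(4 + ((3 + 5) - 4))*b(-2) = (4 + ((3 + 5) - 4))*(-6 - 2) = (4 + (8 - 4))*(-8) = (4 + 4)*(-8) = 8*(-8) = -64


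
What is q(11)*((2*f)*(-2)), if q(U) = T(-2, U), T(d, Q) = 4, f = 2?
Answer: -32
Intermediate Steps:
q(U) = 4
q(11)*((2*f)*(-2)) = 4*((2*2)*(-2)) = 4*(4*(-2)) = 4*(-8) = -32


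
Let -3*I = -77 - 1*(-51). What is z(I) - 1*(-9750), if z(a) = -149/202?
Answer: 1969351/202 ≈ 9749.3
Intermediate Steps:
I = 26/3 (I = -(-77 - 1*(-51))/3 = -(-77 + 51)/3 = -⅓*(-26) = 26/3 ≈ 8.6667)
z(a) = -149/202 (z(a) = -149*1/202 = -149/202)
z(I) - 1*(-9750) = -149/202 - 1*(-9750) = -149/202 + 9750 = 1969351/202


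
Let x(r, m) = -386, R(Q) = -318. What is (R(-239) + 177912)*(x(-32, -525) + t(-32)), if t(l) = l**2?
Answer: 113304972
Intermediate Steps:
(R(-239) + 177912)*(x(-32, -525) + t(-32)) = (-318 + 177912)*(-386 + (-32)**2) = 177594*(-386 + 1024) = 177594*638 = 113304972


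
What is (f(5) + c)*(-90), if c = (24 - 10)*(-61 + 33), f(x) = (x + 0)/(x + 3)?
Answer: 140895/4 ≈ 35224.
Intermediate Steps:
f(x) = x/(3 + x)
c = -392 (c = 14*(-28) = -392)
(f(5) + c)*(-90) = (5/(3 + 5) - 392)*(-90) = (5/8 - 392)*(-90) = -3131/8*(-90) = 140895/4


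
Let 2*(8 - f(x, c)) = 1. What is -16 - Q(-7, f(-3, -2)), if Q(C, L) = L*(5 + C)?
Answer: -1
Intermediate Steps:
f(x, c) = 15/2 (f(x, c) = 8 - ½*1 = 8 - ½ = 15/2)
-16 - Q(-7, f(-3, -2)) = -16 - 15*(5 - 7)/2 = -16 - 15*(-2)/2 = -16 - 1*(-15) = -16 + 15 = -1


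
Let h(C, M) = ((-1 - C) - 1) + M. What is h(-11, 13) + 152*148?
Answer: 22518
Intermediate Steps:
h(C, M) = -2 + M - C (h(C, M) = (-2 - C) + M = -2 + M - C)
h(-11, 13) + 152*148 = (-2 + 13 - 1*(-11)) + 152*148 = (-2 + 13 + 11) + 22496 = 22 + 22496 = 22518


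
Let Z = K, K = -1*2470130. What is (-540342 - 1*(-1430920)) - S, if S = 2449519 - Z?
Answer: -4029071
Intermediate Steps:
K = -2470130
Z = -2470130
S = 4919649 (S = 2449519 - 1*(-2470130) = 2449519 + 2470130 = 4919649)
(-540342 - 1*(-1430920)) - S = (-540342 - 1*(-1430920)) - 1*4919649 = (-540342 + 1430920) - 4919649 = 890578 - 4919649 = -4029071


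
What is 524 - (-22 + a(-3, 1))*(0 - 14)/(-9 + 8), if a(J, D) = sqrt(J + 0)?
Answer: 832 - 14*I*sqrt(3) ≈ 832.0 - 24.249*I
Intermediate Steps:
a(J, D) = sqrt(J)
524 - (-22 + a(-3, 1))*(0 - 14)/(-9 + 8) = 524 - (-22 + sqrt(-3))*(0 - 14)/(-9 + 8) = 524 - (-22 + I*sqrt(3))*(-14/(-1)) = 524 - (-22 + I*sqrt(3))*(-14*(-1)) = 524 - (-22 + I*sqrt(3))*14 = 524 - (-308 + 14*I*sqrt(3)) = 524 + (308 - 14*I*sqrt(3)) = 832 - 14*I*sqrt(3)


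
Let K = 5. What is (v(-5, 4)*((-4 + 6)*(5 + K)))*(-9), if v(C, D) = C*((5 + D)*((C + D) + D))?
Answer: 24300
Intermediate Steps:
v(C, D) = C*(5 + D)*(C + 2*D) (v(C, D) = C*((5 + D)*(C + 2*D)) = C*(5 + D)*(C + 2*D))
(v(-5, 4)*((-4 + 6)*(5 + K)))*(-9) = ((-5*(2*4² + 5*(-5) + 10*4 - 5*4))*((-4 + 6)*(5 + 5)))*(-9) = ((-5*(2*16 - 25 + 40 - 20))*(2*10))*(-9) = (-5*(32 - 25 + 40 - 20)*20)*(-9) = (-5*27*20)*(-9) = -135*20*(-9) = -2700*(-9) = 24300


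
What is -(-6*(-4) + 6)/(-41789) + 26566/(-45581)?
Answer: -1108799144/1904784409 ≈ -0.58211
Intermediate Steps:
-(-6*(-4) + 6)/(-41789) + 26566/(-45581) = -(24 + 6)*(-1/41789) + 26566*(-1/45581) = -1*30*(-1/41789) - 26566/45581 = -30*(-1/41789) - 26566/45581 = 30/41789 - 26566/45581 = -1108799144/1904784409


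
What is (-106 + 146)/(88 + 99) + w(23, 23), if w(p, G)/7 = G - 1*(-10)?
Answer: 43237/187 ≈ 231.21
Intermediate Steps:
w(p, G) = 70 + 7*G (w(p, G) = 7*(G - 1*(-10)) = 7*(G + 10) = 7*(10 + G) = 70 + 7*G)
(-106 + 146)/(88 + 99) + w(23, 23) = (-106 + 146)/(88 + 99) + (70 + 7*23) = 40/187 + (70 + 161) = 40*(1/187) + 231 = 40/187 + 231 = 43237/187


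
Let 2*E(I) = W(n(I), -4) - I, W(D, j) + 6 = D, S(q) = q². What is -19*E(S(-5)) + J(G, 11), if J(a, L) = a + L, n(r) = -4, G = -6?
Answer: 675/2 ≈ 337.50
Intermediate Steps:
W(D, j) = -6 + D
E(I) = -5 - I/2 (E(I) = ((-6 - 4) - I)/2 = (-10 - I)/2 = -5 - I/2)
J(a, L) = L + a
-19*E(S(-5)) + J(G, 11) = -19*(-5 - ½*(-5)²) + (11 - 6) = -19*(-5 - ½*25) + 5 = -19*(-5 - 25/2) + 5 = -19*(-35/2) + 5 = 665/2 + 5 = 675/2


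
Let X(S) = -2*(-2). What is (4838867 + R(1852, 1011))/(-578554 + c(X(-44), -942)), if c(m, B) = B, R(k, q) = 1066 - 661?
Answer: -604909/72437 ≈ -8.3508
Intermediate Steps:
R(k, q) = 405
X(S) = 4
(4838867 + R(1852, 1011))/(-578554 + c(X(-44), -942)) = (4838867 + 405)/(-578554 - 942) = 4839272/(-579496) = 4839272*(-1/579496) = -604909/72437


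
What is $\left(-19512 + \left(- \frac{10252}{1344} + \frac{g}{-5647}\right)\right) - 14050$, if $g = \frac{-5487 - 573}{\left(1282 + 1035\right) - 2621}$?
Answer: $- \frac{1210200254995}{36050448} \approx -33570.0$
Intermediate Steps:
$g = \frac{1515}{76}$ ($g = - \frac{6060}{2317 - 2621} = - \frac{6060}{-304} = \left(-6060\right) \left(- \frac{1}{304}\right) = \frac{1515}{76} \approx 19.934$)
$\left(-19512 + \left(- \frac{10252}{1344} + \frac{g}{-5647}\right)\right) - 14050 = \left(-19512 + \left(- \frac{10252}{1344} + \frac{1515}{76 \left(-5647\right)}\right)\right) - 14050 = \left(-19512 + \left(\left(-10252\right) \frac{1}{1344} + \frac{1515}{76} \left(- \frac{1}{5647}\right)\right)\right) - 14050 = \left(-19512 - \frac{275119219}{36050448}\right) - 14050 = - \frac{703691460595}{36050448} - 14050 = - \frac{1210200254995}{36050448}$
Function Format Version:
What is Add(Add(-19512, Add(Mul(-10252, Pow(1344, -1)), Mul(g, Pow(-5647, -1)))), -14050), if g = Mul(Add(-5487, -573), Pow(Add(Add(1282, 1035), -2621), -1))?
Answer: Rational(-1210200254995, 36050448) ≈ -33570.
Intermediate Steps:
g = Rational(1515, 76) (g = Mul(-6060, Pow(Add(2317, -2621), -1)) = Mul(-6060, Pow(-304, -1)) = Mul(-6060, Rational(-1, 304)) = Rational(1515, 76) ≈ 19.934)
Add(Add(-19512, Add(Mul(-10252, Pow(1344, -1)), Mul(g, Pow(-5647, -1)))), -14050) = Add(Add(-19512, Add(Mul(-10252, Pow(1344, -1)), Mul(Rational(1515, 76), Pow(-5647, -1)))), -14050) = Add(Add(-19512, Add(Mul(-10252, Rational(1, 1344)), Mul(Rational(1515, 76), Rational(-1, 5647)))), -14050) = Add(Add(-19512, Add(Rational(-2563, 336), Rational(-1515, 429172))), -14050) = Add(Add(-19512, Rational(-275119219, 36050448)), -14050) = Add(Rational(-703691460595, 36050448), -14050) = Rational(-1210200254995, 36050448)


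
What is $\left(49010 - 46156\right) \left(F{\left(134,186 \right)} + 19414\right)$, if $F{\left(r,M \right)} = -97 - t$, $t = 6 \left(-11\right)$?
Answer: $55319082$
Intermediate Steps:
$t = -66$
$F{\left(r,M \right)} = -31$ ($F{\left(r,M \right)} = -97 - -66 = -97 + 66 = -31$)
$\left(49010 - 46156\right) \left(F{\left(134,186 \right)} + 19414\right) = \left(49010 - 46156\right) \left(-31 + 19414\right) = 2854 \cdot 19383 = 55319082$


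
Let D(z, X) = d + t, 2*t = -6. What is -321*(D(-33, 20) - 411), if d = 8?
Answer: 130326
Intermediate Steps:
t = -3 (t = (½)*(-6) = -3)
D(z, X) = 5 (D(z, X) = 8 - 3 = 5)
-321*(D(-33, 20) - 411) = -321*(5 - 411) = -321*(-406) = 130326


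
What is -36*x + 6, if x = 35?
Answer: -1254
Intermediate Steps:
-36*x + 6 = -36*35 + 6 = -1260 + 6 = -1254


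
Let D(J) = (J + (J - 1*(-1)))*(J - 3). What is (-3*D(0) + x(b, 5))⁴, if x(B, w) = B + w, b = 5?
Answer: 130321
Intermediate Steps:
D(J) = (1 + 2*J)*(-3 + J) (D(J) = (J + (J + 1))*(-3 + J) = (J + (1 + J))*(-3 + J) = (1 + 2*J)*(-3 + J))
(-3*D(0) + x(b, 5))⁴ = (-3*(-3 - 5*0 + 2*0²) + (5 + 5))⁴ = (-3*(-3 + 0 + 2*0) + 10)⁴ = (-3*(-3 + 0 + 0) + 10)⁴ = (-3*(-3) + 10)⁴ = (9 + 10)⁴ = 19⁴ = 130321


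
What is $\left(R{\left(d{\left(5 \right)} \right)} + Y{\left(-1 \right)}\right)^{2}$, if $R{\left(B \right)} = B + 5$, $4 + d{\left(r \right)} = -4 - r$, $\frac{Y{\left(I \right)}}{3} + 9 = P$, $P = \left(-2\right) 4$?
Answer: $3481$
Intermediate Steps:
$P = -8$
$Y{\left(I \right)} = -51$ ($Y{\left(I \right)} = -27 + 3 \left(-8\right) = -27 - 24 = -51$)
$d{\left(r \right)} = -8 - r$ ($d{\left(r \right)} = -4 - \left(4 + r\right) = -8 - r$)
$R{\left(B \right)} = 5 + B$
$\left(R{\left(d{\left(5 \right)} \right)} + Y{\left(-1 \right)}\right)^{2} = \left(\left(5 - 13\right) - 51\right)^{2} = \left(-8 - 51\right)^{2} = \left(-59\right)^{2} = 3481$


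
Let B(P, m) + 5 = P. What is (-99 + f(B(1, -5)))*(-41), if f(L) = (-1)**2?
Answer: 4018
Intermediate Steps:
B(P, m) = -5 + P
f(L) = 1
(-99 + f(B(1, -5)))*(-41) = (-99 + 1)*(-41) = -98*(-41) = 4018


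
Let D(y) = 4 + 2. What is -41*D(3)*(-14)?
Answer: 3444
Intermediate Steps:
D(y) = 6
-41*D(3)*(-14) = -41*6*(-14) = -246*(-14) = 3444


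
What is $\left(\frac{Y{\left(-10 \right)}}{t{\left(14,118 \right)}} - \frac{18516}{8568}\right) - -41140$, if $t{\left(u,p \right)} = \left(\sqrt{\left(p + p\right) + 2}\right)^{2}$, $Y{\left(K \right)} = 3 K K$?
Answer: $\frac{29373317}{714} \approx 41139.0$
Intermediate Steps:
$Y{\left(K \right)} = 3 K^{2}$
$t{\left(u,p \right)} = 2 + 2 p$ ($t{\left(u,p \right)} = \left(\sqrt{2 p + 2}\right)^{2} = \left(\sqrt{2 + 2 p}\right)^{2} = 2 + 2 p$)
$\left(\frac{Y{\left(-10 \right)}}{t{\left(14,118 \right)}} - \frac{18516}{8568}\right) - -41140 = \left(\frac{3 \left(-10\right)^{2}}{2 + 2 \cdot 118} - \frac{18516}{8568}\right) - -41140 = \left(\frac{3 \cdot 100}{2 + 236} - \frac{1543}{714}\right) + 41140 = \left(\frac{300}{238} - \frac{1543}{714}\right) + 41140 = \left(300 \cdot \frac{1}{238} - \frac{1543}{714}\right) + 41140 = \left(\frac{150}{119} - \frac{1543}{714}\right) + 41140 = - \frac{643}{714} + 41140 = \frac{29373317}{714}$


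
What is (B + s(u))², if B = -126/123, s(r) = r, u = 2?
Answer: 1600/1681 ≈ 0.95181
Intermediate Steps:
B = -42/41 (B = -126*1/123 = -42/41 ≈ -1.0244)
(B + s(u))² = (-42/41 + 2)² = (40/41)² = 1600/1681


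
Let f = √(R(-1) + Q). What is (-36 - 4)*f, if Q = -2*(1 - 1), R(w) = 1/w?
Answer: -40*I ≈ -40.0*I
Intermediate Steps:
Q = 0 (Q = -2*0 = 0)
f = I (f = √(1/(-1) + 0) = √(-1 + 0) = √(-1) = I ≈ 1.0*I)
(-36 - 4)*f = (-36 - 4)*I = -40*I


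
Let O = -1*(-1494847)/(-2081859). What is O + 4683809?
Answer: 9751028426084/2081859 ≈ 4.6838e+6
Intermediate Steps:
O = -1494847/2081859 (O = 1494847*(-1/2081859) = -1494847/2081859 ≈ -0.71803)
O + 4683809 = -1494847/2081859 + 4683809 = 9751028426084/2081859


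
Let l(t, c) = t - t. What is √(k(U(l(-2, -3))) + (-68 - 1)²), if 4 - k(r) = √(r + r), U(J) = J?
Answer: √4765 ≈ 69.029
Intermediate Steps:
l(t, c) = 0
k(r) = 4 - √2*√r (k(r) = 4 - √(r + r) = 4 - √(2*r) = 4 - √2*√r)
√(k(U(l(-2, -3))) + (-68 - 1)²) = √((4 - √2*√0) + (-68 - 1)²) = √((4 - 1*√2*0) + (-69)²) = √((4 + 0) + 4761) = √(4 + 4761) = √4765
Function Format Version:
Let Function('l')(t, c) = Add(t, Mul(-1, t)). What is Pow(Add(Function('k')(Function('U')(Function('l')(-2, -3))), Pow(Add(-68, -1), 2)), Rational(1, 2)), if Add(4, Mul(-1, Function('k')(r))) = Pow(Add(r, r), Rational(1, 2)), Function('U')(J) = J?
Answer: Pow(4765, Rational(1, 2)) ≈ 69.029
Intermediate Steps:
Function('l')(t, c) = 0
Function('k')(r) = Add(4, Mul(-1, Pow(2, Rational(1, 2)), Pow(r, Rational(1, 2)))) (Function('k')(r) = Add(4, Mul(-1, Pow(Add(r, r), Rational(1, 2)))) = Add(4, Mul(-1, Pow(Mul(2, r), Rational(1, 2)))) = Add(4, Mul(-1, Mul(Pow(2, Rational(1, 2)), Pow(r, Rational(1, 2))))) = Add(4, Mul(-1, Pow(2, Rational(1, 2)), Pow(r, Rational(1, 2)))))
Pow(Add(Function('k')(Function('U')(Function('l')(-2, -3))), Pow(Add(-68, -1), 2)), Rational(1, 2)) = Pow(Add(Add(4, Mul(-1, Pow(2, Rational(1, 2)), Pow(0, Rational(1, 2)))), Pow(Add(-68, -1), 2)), Rational(1, 2)) = Pow(Add(Add(4, Mul(-1, Pow(2, Rational(1, 2)), 0)), Pow(-69, 2)), Rational(1, 2)) = Pow(Add(Add(4, 0), 4761), Rational(1, 2)) = Pow(Add(4, 4761), Rational(1, 2)) = Pow(4765, Rational(1, 2))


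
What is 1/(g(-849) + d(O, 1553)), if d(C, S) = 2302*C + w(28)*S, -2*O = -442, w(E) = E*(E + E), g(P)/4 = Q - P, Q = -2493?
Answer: 1/2937270 ≈ 3.4045e-7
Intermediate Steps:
g(P) = -9972 - 4*P (g(P) = 4*(-2493 - P) = -9972 - 4*P)
w(E) = 2*E² (w(E) = E*(2*E) = 2*E²)
O = 221 (O = -½*(-442) = 221)
d(C, S) = 1568*S + 2302*C (d(C, S) = 2302*C + (2*28²)*S = 2302*C + (2*784)*S = 2302*C + 1568*S = 1568*S + 2302*C)
1/(g(-849) + d(O, 1553)) = 1/((-9972 - 4*(-849)) + (1568*1553 + 2302*221)) = 1/((-9972 + 3396) + (2435104 + 508742)) = 1/(-6576 + 2943846) = 1/2937270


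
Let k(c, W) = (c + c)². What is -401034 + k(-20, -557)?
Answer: -399434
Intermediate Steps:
k(c, W) = 4*c² (k(c, W) = (2*c)² = 4*c²)
-401034 + k(-20, -557) = -401034 + 4*(-20)² = -401034 + 4*400 = -401034 + 1600 = -399434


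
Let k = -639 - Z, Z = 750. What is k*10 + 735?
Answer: -13155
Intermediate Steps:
k = -1389 (k = -639 - 1*750 = -639 - 750 = -1389)
k*10 + 735 = -1389*10 + 735 = -13890 + 735 = -13155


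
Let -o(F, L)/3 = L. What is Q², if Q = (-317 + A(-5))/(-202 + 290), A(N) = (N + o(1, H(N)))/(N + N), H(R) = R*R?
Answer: 95481/7744 ≈ 12.330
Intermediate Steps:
H(R) = R²
o(F, L) = -3*L
A(N) = (N - 3*N²)/(2*N) (A(N) = (N - 3*N²)/(N + N) = (N - 3*N²)/((2*N)) = (N - 3*N²)*(1/(2*N)) = (N - 3*N²)/(2*N))
Q = -309/88 (Q = (-317 + (½ - 3/2*(-5)))/(-202 + 290) = (-317 + (½ + 15/2))/88 = (-317 + 8)*(1/88) = -309*1/88 = -309/88 ≈ -3.5114)
Q² = (-309/88)² = 95481/7744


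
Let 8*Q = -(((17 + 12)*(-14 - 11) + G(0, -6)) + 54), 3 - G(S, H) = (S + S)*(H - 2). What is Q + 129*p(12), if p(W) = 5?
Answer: 1457/2 ≈ 728.50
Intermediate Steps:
G(S, H) = 3 - 2*S*(-2 + H) (G(S, H) = 3 - (S + S)*(H - 2) = 3 - 2*S*(-2 + H))
Q = 167/2 (Q = (-(((17 + 12)*(-14 - 11) + (3 + 4*0 - 2*(-6)*0)) + 54))/8 = (-((29*(-25) + (3 + 0 + 0)) + 54))/8 = (-((-725 + 3) + 54))/8 = (-(-722 + 54))/8 = (-1*(-668))/8 = (⅛)*668 = 167/2 ≈ 83.500)
Q + 129*p(12) = 167/2 + 129*5 = 167/2 + 645 = 1457/2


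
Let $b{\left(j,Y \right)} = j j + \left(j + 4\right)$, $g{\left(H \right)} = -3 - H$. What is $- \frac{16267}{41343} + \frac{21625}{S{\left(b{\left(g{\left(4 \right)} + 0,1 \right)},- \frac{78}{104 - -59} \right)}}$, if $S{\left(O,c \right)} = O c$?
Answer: $- \frac{48595757707}{49446228} \approx -982.8$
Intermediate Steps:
$b{\left(j,Y \right)} = 4 + j + j^{2}$ ($b{\left(j,Y \right)} = j^{2} + \left(4 + j\right) = 4 + j + j^{2}$)
$- \frac{16267}{41343} + \frac{21625}{S{\left(b{\left(g{\left(4 \right)} + 0,1 \right)},- \frac{78}{104 - -59} \right)}} = - \frac{16267}{41343} + \frac{21625}{\left(4 + \left(\left(-3 - 4\right) + 0\right) + \left(\left(-3 - 4\right) + 0\right)^{2}\right) \left(- \frac{78}{104 - -59}\right)} = \left(-16267\right) \frac{1}{41343} + \frac{21625}{\left(4 + \left(\left(-3 - 4\right) + 0\right) + \left(\left(-3 - 4\right) + 0\right)^{2}\right) \left(- \frac{78}{104 + 59}\right)} = - \frac{16267}{41343} + \frac{21625}{\left(4 + \left(-7 + 0\right) + \left(-7 + 0\right)^{2}\right) \left(- \frac{78}{163}\right)} = - \frac{16267}{41343} + \frac{21625}{\left(4 - 7 + \left(-7\right)^{2}\right) \left(\left(-78\right) \frac{1}{163}\right)} = - \frac{16267}{41343} + \frac{21625}{\left(4 - 7 + 49\right) \left(- \frac{78}{163}\right)} = - \frac{16267}{41343} + \frac{21625}{46 \left(- \frac{78}{163}\right)} = - \frac{16267}{41343} + \frac{21625}{- \frac{3588}{163}} = - \frac{16267}{41343} + 21625 \left(- \frac{163}{3588}\right) = - \frac{16267}{41343} - \frac{3524875}{3588} = - \frac{48595757707}{49446228}$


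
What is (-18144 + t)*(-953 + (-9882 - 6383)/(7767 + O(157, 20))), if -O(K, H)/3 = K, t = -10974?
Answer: 33822270109/1216 ≈ 2.7814e+7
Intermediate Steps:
O(K, H) = -3*K
(-18144 + t)*(-953 + (-9882 - 6383)/(7767 + O(157, 20))) = (-18144 - 10974)*(-953 + (-9882 - 6383)/(7767 - 3*157)) = -29118*(-953 - 16265/(7767 - 471)) = -29118*(-953 - 16265/7296) = -29118*(-6969353/7296) = 33822270109/1216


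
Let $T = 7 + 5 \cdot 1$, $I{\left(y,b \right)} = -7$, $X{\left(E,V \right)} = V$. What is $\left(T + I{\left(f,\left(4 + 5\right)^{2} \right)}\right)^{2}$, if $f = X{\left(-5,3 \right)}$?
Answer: $25$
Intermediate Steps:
$f = 3$
$T = 12$ ($T = 7 + 5 = 12$)
$\left(T + I{\left(f,\left(4 + 5\right)^{2} \right)}\right)^{2} = \left(12 - 7\right)^{2} = 5^{2} = 25$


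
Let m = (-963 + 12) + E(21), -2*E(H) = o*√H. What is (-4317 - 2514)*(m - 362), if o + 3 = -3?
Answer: 8969103 - 20493*√21 ≈ 8.8752e+6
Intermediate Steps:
o = -6 (o = -3 - 3 = -6)
E(H) = 3*√H (E(H) = -(-3)*√H = 3*√H)
m = -951 + 3*√21 (m = (-963 + 12) + 3*√21 = -951 + 3*√21 ≈ -937.25)
(-4317 - 2514)*(m - 362) = (-4317 - 2514)*((-951 + 3*√21) - 362) = -6831*(-1313 + 3*√21) = 8969103 - 20493*√21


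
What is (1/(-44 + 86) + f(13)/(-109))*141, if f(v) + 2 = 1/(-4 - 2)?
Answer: 4700/763 ≈ 6.1599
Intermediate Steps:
f(v) = -13/6 (f(v) = -2 + 1/(-4 - 2) = -2 + 1/(-6) = -2 - ⅙ = -13/6)
(1/(-44 + 86) + f(13)/(-109))*141 = (1/(-44 + 86) - 13/6/(-109))*141 = (1/42 - 13/6*(-1/109))*141 = (1/42 + 13/654)*141 = (100/2289)*141 = 4700/763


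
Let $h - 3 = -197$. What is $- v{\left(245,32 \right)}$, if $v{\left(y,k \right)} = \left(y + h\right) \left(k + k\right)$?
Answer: $-3264$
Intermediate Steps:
$h = -194$ ($h = 3 - 197 = -194$)
$v{\left(y,k \right)} = 2 k \left(-194 + y\right)$ ($v{\left(y,k \right)} = \left(y - 194\right) \left(k + k\right) = \left(-194 + y\right) 2 k = 2 k \left(-194 + y\right)$)
$- v{\left(245,32 \right)} = - 2 \cdot 32 \left(-194 + 245\right) = - 2 \cdot 32 \cdot 51 = \left(-1\right) 3264 = -3264$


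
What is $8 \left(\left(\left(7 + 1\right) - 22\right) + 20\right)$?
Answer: $48$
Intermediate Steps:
$8 \left(\left(\left(7 + 1\right) - 22\right) + 20\right) = 8 \left(\left(8 - 22\right) + 20\right) = 8 \left(-14 + 20\right) = 8 \cdot 6 = 48$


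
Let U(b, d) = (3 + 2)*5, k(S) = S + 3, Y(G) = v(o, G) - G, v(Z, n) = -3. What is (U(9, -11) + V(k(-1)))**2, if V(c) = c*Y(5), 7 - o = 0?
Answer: 81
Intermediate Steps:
o = 7 (o = 7 - 1*0 = 7 + 0 = 7)
Y(G) = -3 - G
k(S) = 3 + S
U(b, d) = 25 (U(b, d) = 5*5 = 25)
V(c) = -8*c (V(c) = c*(-3 - 1*5) = c*(-3 - 5) = c*(-8) = -8*c)
(U(9, -11) + V(k(-1)))**2 = (25 - 8*(3 - 1))**2 = (25 - 8*2)**2 = (25 - 16)**2 = 9**2 = 81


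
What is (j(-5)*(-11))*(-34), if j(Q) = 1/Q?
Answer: -374/5 ≈ -74.800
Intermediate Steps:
(j(-5)*(-11))*(-34) = (-11/(-5))*(-34) = -⅕*(-11)*(-34) = (11/5)*(-34) = -374/5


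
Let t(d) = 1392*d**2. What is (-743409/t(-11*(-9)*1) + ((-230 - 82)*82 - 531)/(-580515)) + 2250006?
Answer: 131999709788708635/58666381488 ≈ 2.2500e+6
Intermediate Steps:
(-743409/t(-11*(-9)*1) + ((-230 - 82)*82 - 531)/(-580515)) + 2250006 = (-743409/(1392*(-11*(-9)*1)**2) + ((-230 - 82)*82 - 531)/(-580515)) + 2250006 = (-743409/(1392*(99*1)**2) + (-312*82 - 531)*(-1/580515)) + 2250006 = (-743409/(1392*99**2) + (-25584 - 531)*(-1/580515)) + 2250006 = (-743409/(1392*9801) - 26115*(-1/580515)) + 2250006 = (-743409/13642992 + 1741/38701) + 2250006 = (-743409*1/13642992 + 1741/38701) + 2250006 = (-82601/1515888 + 1741/38701) + 2250006 = -557580293/58666381488 + 2250006 = 131999709788708635/58666381488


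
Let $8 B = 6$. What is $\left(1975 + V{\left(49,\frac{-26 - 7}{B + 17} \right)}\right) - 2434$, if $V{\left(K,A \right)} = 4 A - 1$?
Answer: $- \frac{33188}{71} \approx -467.44$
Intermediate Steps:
$B = \frac{3}{4}$ ($B = \frac{1}{8} \cdot 6 = \frac{3}{4} \approx 0.75$)
$V{\left(K,A \right)} = -1 + 4 A$
$\left(1975 + V{\left(49,\frac{-26 - 7}{B + 17} \right)}\right) - 2434 = \left(1975 + \left(-1 + 4 \frac{-26 - 7}{\frac{3}{4} + 17}\right)\right) - 2434 = \left(1975 + \left(-1 + 4 \left(- \frac{33}{\frac{71}{4}}\right)\right)\right) - 2434 = \left(1975 + \left(-1 + 4 \left(\left(-33\right) \frac{4}{71}\right)\right)\right) - 2434 = \left(1975 + \left(-1 + 4 \left(- \frac{132}{71}\right)\right)\right) - 2434 = \left(1975 - \frac{599}{71}\right) - 2434 = \frac{139626}{71} - 2434 = - \frac{33188}{71}$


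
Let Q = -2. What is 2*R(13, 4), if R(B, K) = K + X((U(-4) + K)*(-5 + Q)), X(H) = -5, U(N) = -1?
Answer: -2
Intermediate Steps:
R(B, K) = -5 + K (R(B, K) = K - 5 = -5 + K)
2*R(13, 4) = 2*(-5 + 4) = 2*(-1) = -2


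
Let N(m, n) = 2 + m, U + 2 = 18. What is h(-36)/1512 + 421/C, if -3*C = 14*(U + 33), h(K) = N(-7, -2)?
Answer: -136649/74088 ≈ -1.8444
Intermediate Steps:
U = 16 (U = -2 + 18 = 16)
h(K) = -5 (h(K) = 2 - 7 = -5)
C = -686/3 (C = -14*(16 + 33)/3 = -14*49/3 = -⅓*686 = -686/3 ≈ -228.67)
h(-36)/1512 + 421/C = -5/1512 + 421/(-686/3) = -5*1/1512 + 421*(-3/686) = -5/1512 - 1263/686 = -136649/74088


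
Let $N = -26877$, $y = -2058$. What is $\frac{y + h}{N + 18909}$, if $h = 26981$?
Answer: $- \frac{24923}{7968} \approx -3.1279$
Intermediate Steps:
$\frac{y + h}{N + 18909} = \frac{-2058 + 26981}{-26877 + 18909} = \frac{24923}{-7968} = 24923 \left(- \frac{1}{7968}\right) = - \frac{24923}{7968}$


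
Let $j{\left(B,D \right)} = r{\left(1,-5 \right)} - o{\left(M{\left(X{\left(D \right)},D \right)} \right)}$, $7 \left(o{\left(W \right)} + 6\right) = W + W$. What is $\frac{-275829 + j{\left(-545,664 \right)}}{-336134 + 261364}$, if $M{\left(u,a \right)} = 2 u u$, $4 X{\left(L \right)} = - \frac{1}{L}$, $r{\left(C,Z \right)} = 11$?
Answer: $\frac{3404923411457}{923042229760} \approx 3.6888$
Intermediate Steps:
$X{\left(L \right)} = - \frac{1}{4 L}$ ($X{\left(L \right)} = \frac{\left(-1\right) \frac{1}{L}}{4} = - \frac{1}{4 L}$)
$M{\left(u,a \right)} = 2 u^{2}$
$o{\left(W \right)} = -6 + \frac{2 W}{7}$ ($o{\left(W \right)} = -6 + \frac{W + W}{7} = -6 + \frac{2 W}{7}$)
$j{\left(B,D \right)} = 17 - \frac{1}{28 D^{2}}$ ($j{\left(B,D \right)} = 11 - \left(-6 + \frac{2 \cdot 2 \left(- \frac{1}{4 D}\right)^{2}}{7}\right) = 11 - \left(-6 + \frac{2 \cdot 2 \frac{1}{16 D^{2}}}{7}\right) = 11 - \left(-6 + \frac{2 \frac{1}{8 D^{2}}}{7}\right) = 11 - \left(-6 + \frac{1}{28 D^{2}}\right) = 11 + \left(6 - \frac{1}{28 D^{2}}\right) = 17 - \frac{1}{28 D^{2}}$)
$\frac{-275829 + j{\left(-545,664 \right)}}{-336134 + 261364} = \frac{-275829 + \left(17 - \frac{1}{28 \cdot 440896}\right)}{-336134 + 261364} = \frac{-275829 + \left(17 - \frac{1}{12345088}\right)}{-74770} = \left(-275829 + \left(17 - \frac{1}{12345088}\right)\right) \left(- \frac{1}{74770}\right) = \left(-275829 + \frac{209866495}{12345088}\right) \left(- \frac{1}{74770}\right) = \left(- \frac{3404923411457}{12345088}\right) \left(- \frac{1}{74770}\right) = \frac{3404923411457}{923042229760}$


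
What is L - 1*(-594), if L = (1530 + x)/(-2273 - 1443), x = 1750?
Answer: 551006/929 ≈ 593.12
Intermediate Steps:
L = -820/929 (L = (1530 + 1750)/(-2273 - 1443) = 3280/(-3716) = 3280*(-1/3716) = -820/929 ≈ -0.88267)
L - 1*(-594) = -820/929 - 1*(-594) = -820/929 + 594 = 551006/929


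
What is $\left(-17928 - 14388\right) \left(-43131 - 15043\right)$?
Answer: $1879950984$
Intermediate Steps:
$\left(-17928 - 14388\right) \left(-43131 - 15043\right) = \left(-32316\right) \left(-58174\right) = 1879950984$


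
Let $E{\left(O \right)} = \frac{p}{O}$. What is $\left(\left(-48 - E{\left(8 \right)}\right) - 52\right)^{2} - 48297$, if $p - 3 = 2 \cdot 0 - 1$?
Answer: $- \frac{611951}{16} \approx -38247.0$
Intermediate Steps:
$p = 2$ ($p = 3 + \left(2 \cdot 0 - 1\right) = 3 + \left(0 - 1\right) = 3 - 1 = 2$)
$E{\left(O \right)} = \frac{2}{O}$
$\left(\left(-48 - E{\left(8 \right)}\right) - 52\right)^{2} - 48297 = \left(\left(-48 - \frac{2}{8}\right) - 52\right)^{2} - 48297 = \left(\left(-48 - 2 \cdot \frac{1}{8}\right) - 52\right)^{2} - 48297 = \left(\left(-48 - \frac{1}{4}\right) - 52\right)^{2} - 48297 = \left(- \frac{193}{4} - 52\right)^{2} - 48297 = \left(- \frac{401}{4}\right)^{2} - 48297 = \frac{160801}{16} - 48297 = - \frac{611951}{16}$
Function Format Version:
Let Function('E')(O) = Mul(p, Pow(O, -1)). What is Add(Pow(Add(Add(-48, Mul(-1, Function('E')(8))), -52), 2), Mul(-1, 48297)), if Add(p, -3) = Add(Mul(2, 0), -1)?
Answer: Rational(-611951, 16) ≈ -38247.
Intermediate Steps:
p = 2 (p = Add(3, Add(Mul(2, 0), -1)) = Add(3, Add(0, -1)) = Add(3, -1) = 2)
Function('E')(O) = Mul(2, Pow(O, -1))
Add(Pow(Add(Add(-48, Mul(-1, Function('E')(8))), -52), 2), Mul(-1, 48297)) = Add(Pow(Add(Add(-48, Mul(-1, Mul(2, Pow(8, -1)))), -52), 2), Mul(-1, 48297)) = Add(Pow(Add(Add(-48, Mul(-1, Mul(2, Rational(1, 8)))), -52), 2), -48297) = Add(Pow(Add(Add(-48, Mul(-1, Rational(1, 4))), -52), 2), -48297) = Add(Pow(Add(Add(-48, Rational(-1, 4)), -52), 2), -48297) = Add(Pow(Add(Rational(-193, 4), -52), 2), -48297) = Add(Pow(Rational(-401, 4), 2), -48297) = Add(Rational(160801, 16), -48297) = Rational(-611951, 16)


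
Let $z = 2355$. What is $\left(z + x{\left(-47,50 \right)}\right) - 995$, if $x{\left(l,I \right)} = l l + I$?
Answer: $3619$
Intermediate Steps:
$x{\left(l,I \right)} = I + l^{2}$ ($x{\left(l,I \right)} = l^{2} + I = I + l^{2}$)
$\left(z + x{\left(-47,50 \right)}\right) - 995 = \left(2355 + \left(50 + \left(-47\right)^{2}\right)\right) - 995 = \left(2355 + \left(50 + 2209\right)\right) - 995 = \left(2355 + 2259\right) - 995 = 4614 - 995 = 3619$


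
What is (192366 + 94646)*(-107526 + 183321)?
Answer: 21754074540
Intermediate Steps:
(192366 + 94646)*(-107526 + 183321) = 287012*75795 = 21754074540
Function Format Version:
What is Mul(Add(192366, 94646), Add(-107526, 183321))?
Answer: 21754074540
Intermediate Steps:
Mul(Add(192366, 94646), Add(-107526, 183321)) = Mul(287012, 75795) = 21754074540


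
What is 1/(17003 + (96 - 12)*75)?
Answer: 1/23303 ≈ 4.2913e-5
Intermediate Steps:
1/(17003 + (96 - 12)*75) = 1/(17003 + 84*75) = 1/(17003 + 6300) = 1/23303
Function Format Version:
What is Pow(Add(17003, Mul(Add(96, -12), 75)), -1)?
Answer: Rational(1, 23303) ≈ 4.2913e-5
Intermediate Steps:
Pow(Add(17003, Mul(Add(96, -12), 75)), -1) = Pow(Add(17003, Mul(84, 75)), -1) = Pow(Add(17003, 6300), -1) = Pow(23303, -1) = Rational(1, 23303)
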